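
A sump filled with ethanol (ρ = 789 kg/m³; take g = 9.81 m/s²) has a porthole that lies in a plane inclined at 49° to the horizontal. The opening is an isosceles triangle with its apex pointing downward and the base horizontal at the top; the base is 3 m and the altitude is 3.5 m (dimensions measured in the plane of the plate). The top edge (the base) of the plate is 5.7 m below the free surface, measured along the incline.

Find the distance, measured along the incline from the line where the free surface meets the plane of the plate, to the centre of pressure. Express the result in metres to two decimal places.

γ = ρg = 789 × 9.81 / 1000 = 7.74009 kN/m³.
Let θ = 49° be the plate's angle to the horizontal; measure y along the incline from where the plane meets the free surface. Vertical depth h = y·sinθ with sinθ = 0.754710.
With the apex down, the centroid sits h/3 = 3.5/3 = 1.16667 m below the base (the top edge), so y_c = 5.7 + 1.16667 = 6.86667 m and h_c = 6.86667 × 0.754710 = 5.18234 m.
A = ½ × 3 × 3.5 = 5.25 m².
Resultant F = γ·h_c·A = 7.74009 × 5.18234 × 5.25 = 210.587 kN.
I_c = b·h³/36 = 3 × 3.5³/36 = 3.57292 m⁴.
Centre of pressure: y_p = y_c + I_c/(y_c·A) = 6.86667 + 3.57292/(6.86667 × 5.25) = 6.86667 + 0.0991101 = 6.96578 m along the plane.

y_p = 6.97 m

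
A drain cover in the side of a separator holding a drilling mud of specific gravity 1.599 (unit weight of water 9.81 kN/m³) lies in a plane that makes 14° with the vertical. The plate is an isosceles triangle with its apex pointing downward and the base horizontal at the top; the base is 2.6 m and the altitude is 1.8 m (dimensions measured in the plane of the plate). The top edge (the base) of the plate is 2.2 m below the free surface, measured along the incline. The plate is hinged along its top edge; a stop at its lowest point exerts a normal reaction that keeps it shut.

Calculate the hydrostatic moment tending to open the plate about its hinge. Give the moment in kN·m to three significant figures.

γ = 1.599 × 9.81 = 15.68619 kN/m³.
The plate makes 14° with the vertical, i.e. θ = 90° − 14° = 76° to the horizontal. Measuring y along the incline from the free-surface line, vertical depth h = y·sinθ with sinθ = 0.970296.
With the apex down, the centroid sits h/3 = 1.8/3 = 0.6 m below the base (the top edge), so y_c = 2.2 + 0.6 = 2.8 m and h_c = 2.8 × 0.970296 = 2.71683 m.
A = ½ × 2.6 × 1.8 = 2.34 m².
Resultant F = γ·h_c·A = 15.68619 × 2.71683 × 2.34 = 99.7231 kN.
I_c = b·h³/36 = 2.6 × 1.8³/36 = 0.4212 m⁴.
Centre of pressure: y_p = y_c + I_c/(y_c·A) = 2.8 + 0.4212/(2.8 × 2.34) = 2.8 + 0.0642857 = 2.86429 m along the plane.
The resultant acts 0.6 + 0.0642857 = 0.664286 m (along the plate) below the hinge at the top edge, so the moment about the hinge is M = F × 0.664286 = 99.7231 × 0.664286 = 66.2447 kN·m.

M ≈ 66.2 kN·m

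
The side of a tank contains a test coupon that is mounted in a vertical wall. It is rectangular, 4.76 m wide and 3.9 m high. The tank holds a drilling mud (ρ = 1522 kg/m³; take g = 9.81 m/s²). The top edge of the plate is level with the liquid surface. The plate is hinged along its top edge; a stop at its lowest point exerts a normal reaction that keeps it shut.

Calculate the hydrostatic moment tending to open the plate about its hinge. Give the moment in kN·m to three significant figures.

γ = ρg = 1522 × 9.81 / 1000 = 14.93082 kN/m³.
The centroid lies 3.9/2 = 1.95 m below the top edge, so the centroid depth is h_c = 1.95 m.
A = 4.76 × 3.9 = 18.564 m².
Resultant F = γ·h_c·A = 14.93082 × 1.95 × 18.564 = 540.493 kN.
I_c = b·h³/12 = 4.76 × 3.9³/12 = 23.5299 m⁴.
Centre of pressure: y_p = y_c + I_c/(y_c·A) = 1.95 + 23.5299/(1.95 × 18.564) = 1.95 + 0.650001 = 2.6 m along the plane.
The resultant acts 1.95 + 0.650001 = 2.6 m (along the plate) below the hinge at the top edge, so the moment about the hinge is M = F × 2.6 = 540.493 × 2.6 = 1405.28 kN·m.

M ≈ 1410 kN·m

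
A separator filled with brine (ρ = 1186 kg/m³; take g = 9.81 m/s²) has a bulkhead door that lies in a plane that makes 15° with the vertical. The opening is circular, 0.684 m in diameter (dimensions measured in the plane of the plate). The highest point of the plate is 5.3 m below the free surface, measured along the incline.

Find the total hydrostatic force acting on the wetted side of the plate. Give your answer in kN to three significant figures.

γ = ρg = 1186 × 9.81 / 1000 = 11.63466 kN/m³.
The plate makes 15° with the vertical, i.e. θ = 90° − 15° = 75° to the horizontal. Measuring y along the incline from the free-surface line, vertical depth h = y·sinθ with sinθ = 0.965926.
The centroid is at the centre, 0.342 m below the top of the plate, so y_c = 5.3 + 0.342 = 5.642 m and h_c = 5.642 × 0.965926 = 5.44975 m.
A = π(0.342)² = 0.367453 m².
Resultant F = γ·h_c·A = 11.63466 × 5.44975 × 0.367453 = 23.2987 kN.

F ≈ 23.3 kN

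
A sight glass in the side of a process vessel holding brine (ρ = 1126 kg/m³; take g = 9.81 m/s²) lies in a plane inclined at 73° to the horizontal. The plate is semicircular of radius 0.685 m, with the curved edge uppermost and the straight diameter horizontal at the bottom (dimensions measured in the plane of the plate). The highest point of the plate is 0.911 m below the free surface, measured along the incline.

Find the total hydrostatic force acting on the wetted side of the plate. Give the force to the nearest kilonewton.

F ≈ 10 kN

γ = ρg = 1126 × 9.81 / 1000 = 11.04606 kN/m³.
Let θ = 73° be the plate's angle to the horizontal; measure y along the incline from where the plane meets the free surface. Vertical depth h = y·sinθ with sinθ = 0.956305.
The centroid lies 4r/(3π) = 0.290723 m above the diameter, so r − 4r/(3π) = 0.685 − 0.290723 = 0.394277 m below the topmost point, so y_c = 0.911 + 0.394277 = 1.30528 m and h_c = 1.30528 × 0.956305 = 1.24825 m.
A = πr²/2 = π × 0.685²/2 = 0.737057 m².
Resultant F = γ·h_c·A = 11.04606 × 1.24825 × 0.737057 = 10.1627 kN.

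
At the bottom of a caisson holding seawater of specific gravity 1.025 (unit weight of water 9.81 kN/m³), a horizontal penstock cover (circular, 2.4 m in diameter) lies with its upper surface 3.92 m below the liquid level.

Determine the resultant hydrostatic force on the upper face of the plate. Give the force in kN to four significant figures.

γ = 1.025 × 9.81 = 10.05525 kN/m³.
The plate is horizontal, so pressure is uniform at p = γ·h = 10.05525 × 3.92 = 39.4166 kN/m².
A = π(1.2)² = 4.52389 m².
F = p·A = 39.4166 × 4.52389 = 178.316 kN.

F ≈ 178.3 kN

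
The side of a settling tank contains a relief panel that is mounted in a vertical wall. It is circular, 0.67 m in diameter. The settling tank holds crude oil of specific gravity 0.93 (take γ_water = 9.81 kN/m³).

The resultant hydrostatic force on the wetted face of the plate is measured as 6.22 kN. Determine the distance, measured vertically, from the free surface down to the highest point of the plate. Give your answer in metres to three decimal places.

γ = 0.93 × 9.81 = 9.1233 kN/m³.
A = π(0.335)² = 0.352565 m².
From F = γ·h_c·A, the centroid depth is h_c = 6.22/(9.1233 × 0.352565) = 1.93375 m.
The centroid is at the centre, 0.335 m below the top of the plate, so the highest point sits at h_top = 1.93375 − 0.335 = 1.59875 m below the surface.

d_top ≈ 1.599 m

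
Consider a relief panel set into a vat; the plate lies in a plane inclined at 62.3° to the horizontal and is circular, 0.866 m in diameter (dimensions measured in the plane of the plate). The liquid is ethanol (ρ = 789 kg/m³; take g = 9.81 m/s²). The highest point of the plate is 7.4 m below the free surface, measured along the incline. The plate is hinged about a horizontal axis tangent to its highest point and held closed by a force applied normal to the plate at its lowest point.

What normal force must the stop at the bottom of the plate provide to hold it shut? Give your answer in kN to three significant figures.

P ≈ 16.0 kN

γ = ρg = 789 × 9.81 / 1000 = 7.74009 kN/m³.
Let θ = 62.3° be the plate's angle to the horizontal; measure y along the incline from where the plane meets the free surface. Vertical depth h = y·sinθ with sinθ = 0.885394.
The centroid is at the centre, 0.433 m below the top of the plate, so y_c = 7.4 + 0.433 = 7.833 m and h_c = 7.833 × 0.885394 = 6.93529 m.
A = π(0.433)² = 0.589014 m².
Resultant F = γ·h_c·A = 7.74009 × 6.93529 × 0.589014 = 31.6181 kN.
I_c = πr⁴/4 = π × 0.433⁴/4 = 0.0276084 m⁴.
Centre of pressure: y_p = y_c + I_c/(y_c·A) = 7.833 + 0.0276084/(7.833 × 0.589014) = 7.833 + 0.00598394 = 7.83898 m along the plane.
The resultant acts 0.433 + 0.00598394 = 0.438984 m (along the plate) below the hinge at the top edge, so the moment about the hinge is M = F × 0.438984 = 31.6181 × 0.438984 = 13.8798 kN·m.
A normal force at the bottom, 0.866 m from the hinge, must supply this moment: P = 13.8798/0.866 = 16.0275 kN.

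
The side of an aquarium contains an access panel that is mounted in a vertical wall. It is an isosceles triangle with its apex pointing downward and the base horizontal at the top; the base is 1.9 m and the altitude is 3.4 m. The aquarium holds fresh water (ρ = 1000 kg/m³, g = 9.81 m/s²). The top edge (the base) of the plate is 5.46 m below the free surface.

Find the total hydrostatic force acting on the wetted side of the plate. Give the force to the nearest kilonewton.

F ≈ 209 kN

γ = ρg = 1000 × 9.81 = 9810 N/m³ = 9.81 kN/m³.
With the apex down, the centroid sits h/3 = 3.4/3 = 1.13333 m below the base (the top edge), so the centroid depth is h_c = 5.46 + 1.13333 = 6.59333 m.
A = ½ × 1.9 × 3.4 = 3.23 m².
Resultant F = γ·h_c·A = 9.81 × 6.59333 × 3.23 = 208.918 kN.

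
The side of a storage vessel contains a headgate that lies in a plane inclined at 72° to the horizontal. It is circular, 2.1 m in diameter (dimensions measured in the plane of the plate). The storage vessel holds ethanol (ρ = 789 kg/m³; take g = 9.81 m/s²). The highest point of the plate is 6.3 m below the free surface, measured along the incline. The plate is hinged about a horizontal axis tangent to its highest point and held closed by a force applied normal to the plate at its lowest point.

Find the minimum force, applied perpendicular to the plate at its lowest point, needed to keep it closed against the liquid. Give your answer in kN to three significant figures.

γ = ρg = 789 × 9.81 / 1000 = 7.74009 kN/m³.
Let θ = 72° be the plate's angle to the horizontal; measure y along the incline from where the plane meets the free surface. Vertical depth h = y·sinθ with sinθ = 0.951057.
The centroid is at the centre, 1.05 m below the top of the plate, so y_c = 6.3 + 1.05 = 7.35 m and h_c = 7.35 × 0.951057 = 6.99027 m.
A = π(1.05)² = 3.46361 m².
Resultant F = γ·h_c·A = 7.74009 × 6.99027 × 3.46361 = 187.4 kN.
I_c = πr⁴/4 = π × 1.05⁴/4 = 0.954656 m⁴.
Centre of pressure: y_p = y_c + I_c/(y_c·A) = 7.35 + 0.954656/(7.35 × 3.46361) = 7.35 + 0.0374999 = 7.3875 m along the plane.
The resultant acts 1.05 + 0.0374999 = 1.0875 m (along the plate) below the hinge at the top edge, so the moment about the hinge is M = F × 1.0875 = 187.4 × 1.0875 = 203.797 kN·m.
A normal force at the bottom, 2.1 m from the hinge, must supply this moment: P = 203.797/2.1 = 97.0462 kN.

P ≈ 97.0 kN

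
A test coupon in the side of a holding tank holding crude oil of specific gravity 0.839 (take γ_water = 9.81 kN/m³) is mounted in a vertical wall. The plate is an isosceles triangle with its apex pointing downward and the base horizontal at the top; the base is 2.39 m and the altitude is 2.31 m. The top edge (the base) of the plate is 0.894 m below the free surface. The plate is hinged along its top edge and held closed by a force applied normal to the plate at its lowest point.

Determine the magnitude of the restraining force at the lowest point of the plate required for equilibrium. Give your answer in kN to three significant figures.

γ = 0.839 × 9.81 = 8.23059 kN/m³.
With the apex down, the centroid sits h/3 = 2.31/3 = 0.77 m below the base (the top edge), so the centroid depth is h_c = 0.894 + 0.77 = 1.664 m.
A = ½ × 2.39 × 2.31 = 2.76045 m².
Resultant F = γ·h_c·A = 8.23059 × 1.664 × 2.76045 = 37.8063 kN.
I_c = b·h³/36 = 2.39 × 2.31³/36 = 0.818335 m⁴.
Centre of pressure: y_p = y_c + I_c/(y_c·A) = 1.664 + 0.818335/(1.664 × 2.76045) = 1.664 + 0.178155 = 1.84215 m along the plane.
The resultant acts 0.77 + 0.178155 = 0.948155 m (along the plate) below the hinge at the top edge, so the moment about the hinge is M = F × 0.948155 = 37.8063 × 0.948155 = 35.8462 kN·m.
A normal force at the bottom, 2.31 m from the hinge, must supply this moment: P = 35.8462/2.31 = 15.5178 kN.

P ≈ 15.5 kN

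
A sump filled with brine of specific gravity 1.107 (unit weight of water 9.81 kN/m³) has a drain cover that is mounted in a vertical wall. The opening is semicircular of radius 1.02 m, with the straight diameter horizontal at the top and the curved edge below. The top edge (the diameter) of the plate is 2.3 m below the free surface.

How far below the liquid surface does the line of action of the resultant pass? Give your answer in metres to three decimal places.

γ = 1.107 × 9.81 = 10.85967 kN/m³.
The centroid of a semicircle lies 4r/(3π) = 0.432901 m from the diameter, here below the top edge, so the centroid depth is h_c = 2.3 + 0.432901 = 2.7329 m.
A = πr²/2 = π × 1.02²/2 = 1.63426 m².
Resultant F = γ·h_c·A = 10.85967 × 2.7329 × 1.63426 = 48.5022 kN.
I_c = (π/8 − 8/(9π))·r⁴ = 0.109757 × 1.02⁴ = 0.118805 m⁴.
Centre of pressure: y_p = y_c + I_c/(y_c·A) = 2.7329 + 0.118805/(2.7329 × 1.63426) = 2.7329 + 0.0266005 = 2.7595 m along the plane.

h_p = 2.760 m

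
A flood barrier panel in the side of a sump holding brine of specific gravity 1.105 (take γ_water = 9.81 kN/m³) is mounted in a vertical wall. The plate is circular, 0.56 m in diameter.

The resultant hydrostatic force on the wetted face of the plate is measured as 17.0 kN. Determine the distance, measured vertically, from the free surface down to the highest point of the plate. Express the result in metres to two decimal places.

γ = 1.105 × 9.81 = 10.84005 kN/m³.
A = π(0.28)² = 0.246301 m².
From F = γ·h_c·A, the centroid depth is h_c = 17.0/(10.84005 × 0.246301) = 6.36724 m.
The centroid is at the centre, 0.28 m below the top of the plate, so the highest point sits at h_top = 6.36724 − 0.28 = 6.08724 m below the surface.

d_top ≈ 6.09 m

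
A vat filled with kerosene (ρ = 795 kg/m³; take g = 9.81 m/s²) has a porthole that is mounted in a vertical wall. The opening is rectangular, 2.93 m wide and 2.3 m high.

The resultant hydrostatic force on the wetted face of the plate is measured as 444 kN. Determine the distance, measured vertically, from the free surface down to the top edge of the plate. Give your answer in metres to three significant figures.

γ = ρg = 795 × 9.81 / 1000 = 7.79895 kN/m³.
A = 2.93 × 2.3 = 6.739 m².
From F = γ·h_c·A, the centroid depth is h_c = 444/(7.79895 × 6.739) = 8.44795 m.
The centroid lies 2.3/2 = 1.15 m below the top edge, so the top edge sits at h_top = 8.44795 − 1.15 = 7.29795 m below the surface.

d_top ≈ 7.30 m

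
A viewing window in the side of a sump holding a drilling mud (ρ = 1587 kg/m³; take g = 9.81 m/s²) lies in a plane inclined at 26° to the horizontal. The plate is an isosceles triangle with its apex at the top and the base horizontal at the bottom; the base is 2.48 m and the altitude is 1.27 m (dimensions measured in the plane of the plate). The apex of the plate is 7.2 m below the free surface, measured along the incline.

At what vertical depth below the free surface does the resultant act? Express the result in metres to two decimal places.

γ = ρg = 1587 × 9.81 / 1000 = 15.56847 kN/m³.
Let θ = 26° be the plate's angle to the horizontal; measure y along the incline from where the plane meets the free surface. Vertical depth h = y·sinθ with sinθ = 0.438371.
With the apex up, the centroid sits 2h/3 = 2 × 1.27/3 = 0.846667 m below the apex, so y_c = 7.2 + 0.846667 = 8.04667 m and h_c = 8.04667 × 0.438371 = 3.52743 m.
A = ½ × 2.48 × 1.27 = 1.5748 m².
Resultant F = γ·h_c·A = 15.56847 × 3.52743 × 1.5748 = 86.4828 kN.
I_c = b·h³/36 = 2.48 × 1.27³/36 = 0.141111 m⁴.
Centre of pressure: y_p = y_c + I_c/(y_c·A) = 8.04667 + 0.141111/(8.04667 × 1.5748) = 8.04667 + 0.0111357 = 8.05781 m along the plane.
Vertically, h_p = y_p·sinθ = 8.05781 × 0.438371 = 3.53231 m.

h_p = 3.53 m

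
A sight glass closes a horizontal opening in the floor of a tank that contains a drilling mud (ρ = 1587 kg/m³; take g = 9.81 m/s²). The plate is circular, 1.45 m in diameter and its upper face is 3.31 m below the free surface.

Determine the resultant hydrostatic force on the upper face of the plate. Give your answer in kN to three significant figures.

γ = ρg = 1587 × 9.81 / 1000 = 15.56847 kN/m³.
The plate is horizontal, so pressure is uniform at p = γ·h = 15.56847 × 3.31 = 51.5316 kN/m².
A = π(0.725)² = 1.6513 m².
F = p·A = 51.5316 × 1.6513 = 85.0941 kN.

F ≈ 85.1 kN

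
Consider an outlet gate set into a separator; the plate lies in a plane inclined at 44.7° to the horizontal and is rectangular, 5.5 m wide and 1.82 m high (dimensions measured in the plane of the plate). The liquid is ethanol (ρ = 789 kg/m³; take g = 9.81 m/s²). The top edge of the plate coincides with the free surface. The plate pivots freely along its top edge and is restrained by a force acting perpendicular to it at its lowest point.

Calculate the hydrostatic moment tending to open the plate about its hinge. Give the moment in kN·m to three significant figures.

γ = ρg = 789 × 9.81 / 1000 = 7.74009 kN/m³.
Let θ = 44.7° be the plate's angle to the horizontal; measure y along the incline from where the plane meets the free surface. Vertical depth h = y·sinθ with sinθ = 0.703395.
The centroid lies 1.82/2 = 0.91 m below the top edge, so y_c = 0.91 m and h_c = 0.91 × 0.703395 = 0.640089 m.
A = 5.5 × 1.82 = 10.01 m².
Resultant F = γ·h_c·A = 7.74009 × 0.640089 × 10.01 = 49.593 kN.
I_c = b·h³/12 = 5.5 × 1.82³/12 = 2.76309 m⁴.
Centre of pressure: y_p = y_c + I_c/(y_c·A) = 0.91 + 2.76309/(0.91 × 10.01) = 0.91 + 0.303333 = 1.21333 m along the plane.
The resultant acts 0.91 + 0.303333 = 1.21333 m (along the plate) below the hinge at the top edge, so the moment about the hinge is M = F × 1.21333 = 49.593 × 1.21333 = 60.1727 kN·m.

M ≈ 60.2 kN·m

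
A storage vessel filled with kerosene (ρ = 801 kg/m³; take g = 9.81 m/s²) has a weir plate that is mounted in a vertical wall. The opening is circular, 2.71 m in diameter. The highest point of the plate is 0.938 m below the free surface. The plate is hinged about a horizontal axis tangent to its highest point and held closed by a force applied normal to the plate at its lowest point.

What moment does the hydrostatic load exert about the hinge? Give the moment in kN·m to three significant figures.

M ≈ 162 kN·m

γ = ρg = 801 × 9.81 / 1000 = 7.85781 kN/m³.
The centroid is at the centre, 1.355 m below the top of the plate, so the centroid depth is h_c = 0.938 + 1.355 = 2.293 m.
A = π(1.355)² = 5.76804 m².
Resultant F = γ·h_c·A = 7.85781 × 2.293 × 5.76804 = 103.928 kN.
I_c = πr⁴/4 = π × 1.355⁴/4 = 2.64757 m⁴.
Centre of pressure: y_p = y_c + I_c/(y_c·A) = 2.293 + 2.64757/(2.293 × 5.76804) = 2.293 + 0.200177 = 2.49318 m along the plane.
The resultant acts 1.355 + 0.200177 = 1.55518 m (along the plate) below the hinge at the top edge, so the moment about the hinge is M = F × 1.55518 = 103.928 × 1.55518 = 161.627 kN·m.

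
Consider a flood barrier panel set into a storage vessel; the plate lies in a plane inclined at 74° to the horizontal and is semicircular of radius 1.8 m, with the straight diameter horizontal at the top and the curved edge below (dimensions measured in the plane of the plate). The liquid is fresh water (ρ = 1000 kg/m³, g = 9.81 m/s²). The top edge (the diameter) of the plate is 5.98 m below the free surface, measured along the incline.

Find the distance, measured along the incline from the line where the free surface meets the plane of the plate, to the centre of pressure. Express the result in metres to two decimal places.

γ = ρg = 1000 × 9.81 = 9810 N/m³ = 9.81 kN/m³.
Let θ = 74° be the plate's angle to the horizontal; measure y along the incline from where the plane meets the free surface. Vertical depth h = y·sinθ with sinθ = 0.961262.
The centroid of a semicircle lies 4r/(3π) = 0.763944 m from the diameter, here below the top edge, so y_c = 5.98 + 0.763944 = 6.74394 m and h_c = 6.74394 × 0.961262 = 6.48269 m.
A = πr²/2 = π × 1.8²/2 = 5.08938 m².
Resultant F = γ·h_c·A = 9.81 × 6.48269 × 5.08938 = 323.66 kN.
I_c = (π/8 − 8/(9π))·r⁴ = 0.109757 × 1.8⁴ = 1.15219 m⁴.
Centre of pressure: y_p = y_c + I_c/(y_c·A) = 6.74394 + 1.15219/(6.74394 × 5.08938) = 6.74394 + 0.0335696 = 6.77751 m along the plane.

y_p = 6.78 m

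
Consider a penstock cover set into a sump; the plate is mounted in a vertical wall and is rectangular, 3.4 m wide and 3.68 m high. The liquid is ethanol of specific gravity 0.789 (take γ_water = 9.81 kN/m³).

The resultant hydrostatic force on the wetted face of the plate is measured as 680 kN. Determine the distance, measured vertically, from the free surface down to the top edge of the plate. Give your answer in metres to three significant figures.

γ = 0.789 × 9.81 = 7.74009 kN/m³.
A = 3.4 × 3.68 = 12.512 m².
From F = γ·h_c·A, the centroid depth is h_c = 680/(7.74009 × 12.512) = 7.0216 m.
The centroid lies 3.68/2 = 1.84 m below the top edge, so the top edge sits at h_top = 7.0216 − 1.84 = 5.1816 m below the surface.

d_top ≈ 5.18 m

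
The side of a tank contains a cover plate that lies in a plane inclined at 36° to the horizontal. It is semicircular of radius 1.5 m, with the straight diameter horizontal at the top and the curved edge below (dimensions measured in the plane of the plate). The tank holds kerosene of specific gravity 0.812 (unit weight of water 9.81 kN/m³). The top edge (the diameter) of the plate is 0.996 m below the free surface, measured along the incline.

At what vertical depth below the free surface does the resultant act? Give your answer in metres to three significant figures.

γ = 0.812 × 9.81 = 7.96572 kN/m³.
Let θ = 36° be the plate's angle to the horizontal; measure y along the incline from where the plane meets the free surface. Vertical depth h = y·sinθ with sinθ = 0.587785.
The centroid of a semicircle lies 4r/(3π) = 0.63662 m from the diameter, here below the top edge, so y_c = 0.996 + 0.63662 = 1.63262 m and h_c = 1.63262 × 0.587785 = 0.95963 m.
A = πr²/2 = π × 1.5²/2 = 3.53429 m².
Resultant F = γ·h_c·A = 7.96572 × 0.95963 × 3.53429 = 27.0166 kN.
I_c = (π/8 − 8/(9π))·r⁴ = 0.109757 × 1.5⁴ = 0.555645 m⁴.
Centre of pressure: y_p = y_c + I_c/(y_c·A) = 1.63262 + 0.555645/(1.63262 × 3.53429) = 1.63262 + 0.0962964 = 1.72892 m along the plane.
Vertically, h_p = y_p·sinθ = 1.72892 × 0.587785 = 1.01623 m.

h_p = 1.02 m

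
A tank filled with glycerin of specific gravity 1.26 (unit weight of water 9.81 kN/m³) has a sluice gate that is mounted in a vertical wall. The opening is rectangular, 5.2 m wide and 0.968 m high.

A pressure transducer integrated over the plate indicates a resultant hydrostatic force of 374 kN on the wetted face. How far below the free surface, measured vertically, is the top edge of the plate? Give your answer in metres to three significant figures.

γ = 1.26 × 9.81 = 12.3606 kN/m³.
A = 5.2 × 0.968 = 5.0336 m².
From F = γ·h_c·A, the centroid depth is h_c = 374/(12.3606 × 5.0336) = 6.01109 m.
The centroid lies 0.968/2 = 0.484 m below the top edge, so the top edge sits at h_top = 6.01109 − 0.484 = 5.52709 m below the surface.

d_top ≈ 5.53 m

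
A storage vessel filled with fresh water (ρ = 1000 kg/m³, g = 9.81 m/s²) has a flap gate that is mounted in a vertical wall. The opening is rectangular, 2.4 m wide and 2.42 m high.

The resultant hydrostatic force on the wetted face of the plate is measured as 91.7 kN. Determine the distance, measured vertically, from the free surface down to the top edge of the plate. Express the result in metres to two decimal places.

γ = ρg = 1000 × 9.81 = 9810 N/m³ = 9.81 kN/m³.
A = 2.4 × 2.42 = 5.808 m².
From F = γ·h_c·A, the centroid depth is h_c = 91.7/(9.81 × 5.808) = 1.60944 m.
The centroid lies 2.42/2 = 1.21 m below the top edge, so the top edge sits at h_top = 1.60944 − 1.21 = 0.39944 m below the surface.

d_top ≈ 0.40 m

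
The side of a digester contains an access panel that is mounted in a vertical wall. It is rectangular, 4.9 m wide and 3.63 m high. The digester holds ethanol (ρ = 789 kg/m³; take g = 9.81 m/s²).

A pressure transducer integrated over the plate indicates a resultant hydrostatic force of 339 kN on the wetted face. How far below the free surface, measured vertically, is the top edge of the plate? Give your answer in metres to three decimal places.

γ = ρg = 789 × 9.81 / 1000 = 7.74009 kN/m³.
A = 4.9 × 3.63 = 17.787 m².
From F = γ·h_c·A, the centroid depth is h_c = 339/(7.74009 × 17.787) = 2.46236 m.
The centroid lies 3.63/2 = 1.815 m below the top edge, so the top edge sits at h_top = 2.46236 − 1.815 = 0.64736 m below the surface.

d_top ≈ 0.647 m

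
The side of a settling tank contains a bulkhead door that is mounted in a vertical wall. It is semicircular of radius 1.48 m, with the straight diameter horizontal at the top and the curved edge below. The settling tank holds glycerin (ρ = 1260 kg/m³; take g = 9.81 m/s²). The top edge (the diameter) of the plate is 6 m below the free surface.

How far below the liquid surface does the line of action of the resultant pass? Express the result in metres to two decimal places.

h_p = 6.65 m

γ = ρg = 1260 × 9.81 / 1000 = 12.3606 kN/m³.
The centroid of a semicircle lies 4r/(3π) = 0.628132 m from the diameter, here below the top edge, so the centroid depth is h_c = 6 + 0.628132 = 6.62813 m.
A = πr²/2 = π × 1.48²/2 = 3.44067 m².
Resultant F = γ·h_c·A = 12.3606 × 6.62813 × 3.44067 = 281.886 kN.
I_c = (π/8 − 8/(9π))·r⁴ = 0.109757 × 1.48⁴ = 0.526598 m⁴.
Centre of pressure: y_p = y_c + I_c/(y_c·A) = 6.62813 + 0.526598/(6.62813 × 3.44067) = 6.62813 + 0.0230911 = 6.65122 m along the plane.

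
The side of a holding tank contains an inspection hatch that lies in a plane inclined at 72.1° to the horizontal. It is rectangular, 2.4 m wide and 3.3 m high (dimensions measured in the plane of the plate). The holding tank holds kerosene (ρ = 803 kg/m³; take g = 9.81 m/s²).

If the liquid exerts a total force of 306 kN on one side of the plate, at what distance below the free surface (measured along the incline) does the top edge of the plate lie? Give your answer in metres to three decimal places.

γ = ρg = 803 × 9.81 / 1000 = 7.87743 kN/m³.
A = 2.4 × 3.3 = 7.92 m².
From F = γ·h_c·A, the centroid depth is h_c = 306/(7.87743 × 7.92) = 4.90469 m.
Let θ = 72.1° be the plate's angle to the horizontal; measure y along the incline from where the plane meets the free surface. Vertical depth h = y·sinθ with sinθ = 0.951594.
Along the incline, y_c = h_c/sinθ = 4.90469/0.951594 = 5.15418 m.
The centroid lies 3.3/2 = 1.65 m below the top edge, so the top edge sits at y_top = 5.15418 − 1.65 = 3.50418 m along the incline.

y_top ≈ 3.504 m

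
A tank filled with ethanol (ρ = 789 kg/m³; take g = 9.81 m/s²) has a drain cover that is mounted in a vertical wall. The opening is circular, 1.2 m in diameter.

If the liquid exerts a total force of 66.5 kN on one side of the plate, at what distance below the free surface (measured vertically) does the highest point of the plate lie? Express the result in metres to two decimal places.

d_top ≈ 7.00 m

γ = ρg = 789 × 9.81 / 1000 = 7.74009 kN/m³.
A = π(0.6)² = 1.13097 m².
From F = γ·h_c·A, the centroid depth is h_c = 66.5/(7.74009 × 1.13097) = 7.59669 m.
The centroid is at the centre, 0.6 m below the top of the plate, so the highest point sits at h_top = 7.59669 − 0.6 = 6.99669 m below the surface.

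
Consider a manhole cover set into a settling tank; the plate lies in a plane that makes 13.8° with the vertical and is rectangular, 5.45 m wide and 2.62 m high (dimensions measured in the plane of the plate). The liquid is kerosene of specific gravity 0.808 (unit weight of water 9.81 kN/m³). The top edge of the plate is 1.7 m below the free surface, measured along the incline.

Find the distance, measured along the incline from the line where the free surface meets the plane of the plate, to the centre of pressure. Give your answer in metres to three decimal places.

γ = 0.808 × 9.81 = 7.92648 kN/m³.
The plate makes 13.8° with the vertical, i.e. θ = 90° − 13.8° = 76.2° to the horizontal. Measuring y along the incline from the free-surface line, vertical depth h = y·sinθ with sinθ = 0.971134.
The centroid lies 2.62/2 = 1.31 m below the top edge, so y_c = 1.7 + 1.31 = 3.01 m and h_c = 3.01 × 0.971134 = 2.92311 m.
A = 5.45 × 2.62 = 14.279 m².
Resultant F = γ·h_c·A = 7.92648 × 2.92311 × 14.279 = 330.844 kN.
I_c = b·h³/12 = 5.45 × 2.62³/12 = 8.16806 m⁴.
Centre of pressure: y_p = y_c + I_c/(y_c·A) = 3.01 + 8.16806/(3.01 × 14.279) = 3.01 + 0.190044 = 3.20004 m along the plane.

y_p = 3.200 m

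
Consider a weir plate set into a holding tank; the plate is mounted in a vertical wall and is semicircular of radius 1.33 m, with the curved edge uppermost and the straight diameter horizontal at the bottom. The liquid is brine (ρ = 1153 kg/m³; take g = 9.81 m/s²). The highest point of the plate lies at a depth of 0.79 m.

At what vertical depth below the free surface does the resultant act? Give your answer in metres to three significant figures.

γ = ρg = 1153 × 9.81 / 1000 = 11.31093 kN/m³.
The centroid lies 4r/(3π) = 0.56447 m above the diameter, so r − 4r/(3π) = 1.33 − 0.56447 = 0.76553 m below the topmost point, so the centroid depth is h_c = 0.79 + 0.76553 = 1.55553 m.
A = πr²/2 = π × 1.33²/2 = 2.77858 m².
Resultant F = γ·h_c·A = 11.31093 × 1.55553 × 2.77858 = 48.8877 kN.
I_c = (π/8 − 8/(9π))·r⁴ = 0.109757 × 1.33⁴ = 0.34343 m⁴.
Centre of pressure: y_p = y_c + I_c/(y_c·A) = 1.55553 + 0.34343/(1.55553 × 2.77858) = 1.55553 + 0.0794579 = 1.63499 m along the plane.

h_p = 1.63 m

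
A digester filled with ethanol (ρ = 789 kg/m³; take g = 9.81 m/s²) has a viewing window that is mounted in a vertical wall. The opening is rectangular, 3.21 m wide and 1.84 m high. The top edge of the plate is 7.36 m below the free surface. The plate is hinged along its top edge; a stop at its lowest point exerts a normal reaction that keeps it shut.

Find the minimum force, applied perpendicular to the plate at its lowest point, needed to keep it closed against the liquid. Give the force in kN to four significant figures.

γ = ρg = 789 × 9.81 / 1000 = 7.74009 kN/m³.
The centroid lies 1.84/2 = 0.92 m below the top edge, so the centroid depth is h_c = 7.36 + 0.92 = 8.28 m.
A = 3.21 × 1.84 = 5.9064 m².
Resultant F = γ·h_c·A = 7.74009 × 8.28 × 5.9064 = 378.529 kN.
I_c = b·h³/12 = 3.21 × 1.84³/12 = 1.66639 m⁴.
Centre of pressure: y_p = y_c + I_c/(y_c·A) = 8.28 + 1.66639/(8.28 × 5.9064) = 8.28 + 0.034074 = 8.31407 m along the plane.
The resultant acts 0.92 + 0.034074 = 0.954074 m (along the plate) below the hinge at the top edge, so the moment about the hinge is M = F × 0.954074 = 378.529 × 0.954074 = 361.145 kN·m.
A normal force at the bottom, 1.84 m from the hinge, must supply this moment: P = 361.145/1.84 = 196.274 kN.

P ≈ 196.3 kN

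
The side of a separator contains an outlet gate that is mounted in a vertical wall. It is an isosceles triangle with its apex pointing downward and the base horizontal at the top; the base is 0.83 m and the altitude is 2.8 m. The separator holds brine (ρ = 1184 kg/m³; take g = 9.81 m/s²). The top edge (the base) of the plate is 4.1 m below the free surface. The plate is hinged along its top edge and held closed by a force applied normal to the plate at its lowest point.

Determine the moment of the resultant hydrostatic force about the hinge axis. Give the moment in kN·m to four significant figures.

γ = ρg = 1184 × 9.81 / 1000 = 11.61504 kN/m³.
With the apex down, the centroid sits h/3 = 2.8/3 = 0.933333 m below the base (the top edge), so the centroid depth is h_c = 4.1 + 0.933333 = 5.03333 m.
A = ½ × 0.83 × 2.8 = 1.162 m².
Resultant F = γ·h_c·A = 11.61504 × 5.03333 × 1.162 = 67.9332 kN.
I_c = b·h³/36 = 0.83 × 2.8³/36 = 0.506116 m⁴.
Centre of pressure: y_p = y_c + I_c/(y_c·A) = 5.03333 + 0.506116/(5.03333 × 1.162) = 5.03333 + 0.0865343 = 5.11986 m along the plane.
The resultant acts 0.933333 + 0.0865343 = 1.01987 m (along the plate) below the hinge at the top edge, so the moment about the hinge is M = F × 1.01987 = 67.9332 × 1.01987 = 69.283 kN·m.

M ≈ 69.28 kN·m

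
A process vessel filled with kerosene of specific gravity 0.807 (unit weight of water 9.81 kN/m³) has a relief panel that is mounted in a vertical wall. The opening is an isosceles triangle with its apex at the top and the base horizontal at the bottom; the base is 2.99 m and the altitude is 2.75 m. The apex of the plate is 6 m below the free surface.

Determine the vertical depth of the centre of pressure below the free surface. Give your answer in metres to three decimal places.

h_p = 7.887 m

γ = 0.807 × 9.81 = 7.91667 kN/m³.
With the apex up, the centroid sits 2h/3 = 2 × 2.75/3 = 1.83333 m below the apex, so the centroid depth is h_c = 6 + 1.83333 = 7.83333 m.
A = ½ × 2.99 × 2.75 = 4.11125 m².
Resultant F = γ·h_c·A = 7.91667 × 7.83333 × 4.11125 = 254.955 kN.
I_c = b·h³/36 = 2.99 × 2.75³/36 = 1.7273 m⁴.
Centre of pressure: y_p = y_c + I_c/(y_c·A) = 7.83333 + 1.7273/(7.83333 × 4.11125) = 7.83333 + 0.0536349 = 7.88696 m along the plane.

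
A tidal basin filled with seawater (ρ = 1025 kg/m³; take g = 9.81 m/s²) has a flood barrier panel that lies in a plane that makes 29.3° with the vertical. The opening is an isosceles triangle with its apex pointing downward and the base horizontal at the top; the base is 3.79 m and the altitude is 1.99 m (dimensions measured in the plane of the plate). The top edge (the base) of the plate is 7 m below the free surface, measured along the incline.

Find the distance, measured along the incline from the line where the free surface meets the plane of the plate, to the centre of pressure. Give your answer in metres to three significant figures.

γ = ρg = 1025 × 9.81 / 1000 = 10.05525 kN/m³.
The plate makes 29.3° with the vertical, i.e. θ = 90° − 29.3° = 60.7° to the horizontal. Measuring y along the incline from the free-surface line, vertical depth h = y·sinθ with sinθ = 0.872069.
With the apex down, the centroid sits h/3 = 1.99/3 = 0.663333 m below the base (the top edge), so y_c = 7 + 0.663333 = 7.66333 m and h_c = 7.66333 × 0.872069 = 6.68295 m.
A = ½ × 3.79 × 1.99 = 3.77105 m².
Resultant F = γ·h_c·A = 10.05525 × 6.68295 × 3.77105 = 253.41 kN.
I_c = b·h³/36 = 3.79 × 1.99³/36 = 0.829652 m⁴.
Centre of pressure: y_p = y_c + I_c/(y_c·A) = 7.66333 + 0.829652/(7.66333 × 3.77105) = 7.66333 + 0.0287089 = 7.69204 m along the plane.

y_p = 7.69 m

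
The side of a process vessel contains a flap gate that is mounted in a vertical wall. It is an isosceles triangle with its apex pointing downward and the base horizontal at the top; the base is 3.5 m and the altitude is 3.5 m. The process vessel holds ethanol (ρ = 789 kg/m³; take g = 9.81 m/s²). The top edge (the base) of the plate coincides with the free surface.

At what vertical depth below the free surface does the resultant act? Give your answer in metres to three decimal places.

γ = ρg = 789 × 9.81 / 1000 = 7.74009 kN/m³.
With the apex down, the centroid sits h/3 = 3.5/3 = 1.16667 m below the base (the top edge), so the centroid depth is h_c = 1.16667 m.
A = ½ × 3.5 × 3.5 = 6.125 m².
Resultant F = γ·h_c·A = 7.74009 × 1.16667 × 6.125 = 55.3096 kN.
I_c = b·h³/36 = 3.5 × 3.5³/36 = 4.1684 m⁴.
Centre of pressure: y_p = y_c + I_c/(y_c·A) = 1.16667 + 4.1684/(1.16667 × 6.125) = 1.16667 + 0.583331 = 1.75 m along the plane.

h_p = 1.750 m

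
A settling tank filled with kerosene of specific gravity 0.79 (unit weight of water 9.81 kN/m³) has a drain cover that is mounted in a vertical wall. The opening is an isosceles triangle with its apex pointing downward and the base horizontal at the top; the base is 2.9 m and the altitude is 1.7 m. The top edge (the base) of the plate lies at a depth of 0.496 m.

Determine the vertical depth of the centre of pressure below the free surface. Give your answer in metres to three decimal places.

γ = 0.79 × 9.81 = 7.7499 kN/m³.
With the apex down, the centroid sits h/3 = 1.7/3 = 0.566667 m below the base (the top edge), so the centroid depth is h_c = 0.496 + 0.566667 = 1.06267 m.
A = ½ × 2.9 × 1.7 = 2.465 m².
Resultant F = γ·h_c·A = 7.7499 × 1.06267 × 2.465 = 20.3007 kN.
I_c = b·h³/36 = 2.9 × 1.7³/36 = 0.395769 m⁴.
Centre of pressure: y_p = y_c + I_c/(y_c·A) = 1.06267 + 0.395769/(1.06267 × 2.465) = 1.06267 + 0.151087 = 1.21376 m along the plane.

h_p = 1.214 m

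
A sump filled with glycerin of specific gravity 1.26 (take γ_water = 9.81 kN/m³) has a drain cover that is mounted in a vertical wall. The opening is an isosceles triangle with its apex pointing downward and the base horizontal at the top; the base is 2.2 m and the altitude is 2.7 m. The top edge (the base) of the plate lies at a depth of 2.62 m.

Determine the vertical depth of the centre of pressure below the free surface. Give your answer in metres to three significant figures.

γ = 1.26 × 9.81 = 12.3606 kN/m³.
With the apex down, the centroid sits h/3 = 2.7/3 = 0.9 m below the base (the top edge), so the centroid depth is h_c = 2.62 + 0.9 = 3.52 m.
A = ½ × 2.2 × 2.7 = 2.97 m².
Resultant F = γ·h_c·A = 12.3606 × 3.52 × 2.97 = 129.223 kN.
I_c = b·h³/36 = 2.2 × 2.7³/36 = 1.20285 m⁴.
Centre of pressure: y_p = y_c + I_c/(y_c·A) = 3.52 + 1.20285/(3.52 × 2.97) = 3.52 + 0.115057 = 3.63506 m along the plane.

h_p = 3.64 m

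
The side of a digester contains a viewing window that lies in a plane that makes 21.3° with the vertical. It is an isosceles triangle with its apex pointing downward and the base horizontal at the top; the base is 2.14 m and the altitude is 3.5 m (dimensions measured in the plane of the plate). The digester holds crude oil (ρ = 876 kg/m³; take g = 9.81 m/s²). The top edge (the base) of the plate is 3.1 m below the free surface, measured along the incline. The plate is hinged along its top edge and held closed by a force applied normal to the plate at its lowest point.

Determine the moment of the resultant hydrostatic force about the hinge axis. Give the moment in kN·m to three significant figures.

M ≈ 170 kN·m

γ = ρg = 876 × 9.81 / 1000 = 8.59356 kN/m³.
The plate makes 21.3° with the vertical, i.e. θ = 90° − 21.3° = 68.7° to the horizontal. Measuring y along the incline from the free-surface line, vertical depth h = y·sinθ with sinθ = 0.931691.
With the apex down, the centroid sits h/3 = 3.5/3 = 1.16667 m below the base (the top edge), so y_c = 3.1 + 1.16667 = 4.26667 m and h_c = 4.26667 × 0.931691 = 3.97522 m.
A = ½ × 2.14 × 3.5 = 3.745 m².
Resultant F = γ·h_c·A = 8.59356 × 3.97522 × 3.745 = 127.934 kN.
I_c = b·h³/36 = 2.14 × 3.5³/36 = 2.54868 m⁴.
Centre of pressure: y_p = y_c + I_c/(y_c·A) = 4.26667 + 2.54868/(4.26667 × 3.745) = 4.26667 + 0.159505 = 4.42618 m along the plane.
The resultant acts 1.16667 + 0.159505 = 1.32618 m (along the plate) below the hinge at the top edge, so the moment about the hinge is M = F × 1.32618 = 127.934 × 1.32618 = 169.664 kN·m.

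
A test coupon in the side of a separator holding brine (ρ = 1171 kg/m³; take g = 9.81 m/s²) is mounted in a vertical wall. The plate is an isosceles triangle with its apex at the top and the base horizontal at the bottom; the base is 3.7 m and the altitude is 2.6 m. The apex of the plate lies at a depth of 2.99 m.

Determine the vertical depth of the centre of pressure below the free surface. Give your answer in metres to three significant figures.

γ = ρg = 1171 × 9.81 / 1000 = 11.48751 kN/m³.
With the apex up, the centroid sits 2h/3 = 2 × 2.6/3 = 1.73333 m below the apex, so the centroid depth is h_c = 2.99 + 1.73333 = 4.72333 m.
A = ½ × 3.7 × 2.6 = 4.81 m².
Resultant F = γ·h_c·A = 11.48751 × 4.72333 × 4.81 = 260.987 kN.
I_c = b·h³/36 = 3.7 × 2.6³/36 = 1.80642 m⁴.
Centre of pressure: y_p = y_c + I_c/(y_c·A) = 4.72333 + 1.80642/(4.72333 × 4.81) = 4.72333 + 0.0795107 = 4.80284 m along the plane.

h_p = 4.80 m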